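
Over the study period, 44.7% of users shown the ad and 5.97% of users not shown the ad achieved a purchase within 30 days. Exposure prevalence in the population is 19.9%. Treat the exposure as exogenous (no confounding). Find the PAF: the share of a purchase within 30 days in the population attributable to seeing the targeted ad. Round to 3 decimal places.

p₁ = 0.447, p₀ = 0.0597.
Overall risk P(Y=1) = π·p₁ + (1−π)·p₀ = 0.199×0.447 + 0.801×0.0597 = 0.13677.
Under exogeneity, PAF = [P(Y=1) − p₀] / P(Y=1).
PAF = (0.13677 − 0.0597) / 0.13677 ≈ 0.5635

PAF ≈ 0.564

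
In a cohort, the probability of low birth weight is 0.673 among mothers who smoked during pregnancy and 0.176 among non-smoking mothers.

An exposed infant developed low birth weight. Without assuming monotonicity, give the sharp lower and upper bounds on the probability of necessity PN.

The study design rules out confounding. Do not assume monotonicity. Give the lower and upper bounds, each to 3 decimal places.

0.738 ≤ PN ≤ 1.000

Let p₁ = 0.673, p₀ = 0.176.
Under exogeneity alone the bounds on PN are max{0,(p₁−p₀)/p₁} ≤ PN ≤ min{1,(1−p₀)/p₁}.
  lower = (p₁ − p₀)/p₁ = 0.497 / 0.673 ≈ 0.7385
  upper = min{1, (1 − p₀)/p₁} = 0.824 / 0.673 ≈ 1.2244 → capped at 1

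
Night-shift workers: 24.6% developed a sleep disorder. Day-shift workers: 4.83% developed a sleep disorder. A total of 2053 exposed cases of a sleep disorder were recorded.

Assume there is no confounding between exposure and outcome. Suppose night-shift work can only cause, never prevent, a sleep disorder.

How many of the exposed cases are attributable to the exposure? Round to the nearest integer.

about 1650 cases

p₁ = 0.246, p₀ = 0.0483.
PN = (p₁ − p₀)/p₁ = (0.246 − 0.0483) / 0.246 ≈ 0.80366.
Attributable cases ≈ PN × (exposed cases) = 0.80366 × 2053 ≈ 1649.91.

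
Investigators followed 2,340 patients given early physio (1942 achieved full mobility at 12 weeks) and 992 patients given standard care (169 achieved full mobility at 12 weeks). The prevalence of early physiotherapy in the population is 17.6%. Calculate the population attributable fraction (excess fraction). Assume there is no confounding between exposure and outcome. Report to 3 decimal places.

p₁ = P(outcome | exposed) = 1942/2340 = 0.82991
p₀ = P(outcome | unexposed) = 169/992 = 0.17036
Overall risk P(Y=1) = π·p₁ + (1−π)·p₀ = 0.176×0.82991 + 0.824×0.17036 = 0.28644.
Under exogeneity, PAF = [P(Y=1) − p₀] / P(Y=1).
PAF = (0.28644 − 0.17036) / 0.28644 ≈ 0.4052

PAF ≈ 0.405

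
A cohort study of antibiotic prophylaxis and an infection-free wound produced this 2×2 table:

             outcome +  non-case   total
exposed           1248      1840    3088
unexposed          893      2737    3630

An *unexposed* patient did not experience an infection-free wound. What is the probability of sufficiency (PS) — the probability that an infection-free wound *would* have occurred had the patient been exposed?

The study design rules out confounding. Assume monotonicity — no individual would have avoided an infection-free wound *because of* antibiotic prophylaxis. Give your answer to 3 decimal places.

p₁ = P(outcome | exposed) = 1248/3088 = 0.40415
p₀ = P(outcome | unexposed) = 893/3630 = 0.24601
Under exogeneity and monotonicity, PS = (p₁ − p₀) / (1 − p₀).
PS = (0.40415 − 0.24601) / (1 − 0.24601) = 0.15814 / 0.75399 ≈ 0.2097

PS ≈ 0.210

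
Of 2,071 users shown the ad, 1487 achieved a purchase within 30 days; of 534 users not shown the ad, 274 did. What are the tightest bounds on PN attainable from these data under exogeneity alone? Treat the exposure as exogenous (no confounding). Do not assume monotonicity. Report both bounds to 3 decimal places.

p₁ = P(outcome | exposed) = 1487/2071 = 0.71801
p₀ = P(outcome | unexposed) = 274/534 = 0.51311
Under exogeneity alone the bounds on PN are max{0,(p₁−p₀)/p₁} ≤ PN ≤ min{1,(1−p₀)/p₁}.
  lower = (p₁ − p₀)/p₁ = 0.2049 / 0.71801 ≈ 0.2854
  upper = min{1, (1 − p₀)/p₁} = 0.48689 / 0.71801 ≈ 0.6781

0.285 ≤ PN ≤ 0.678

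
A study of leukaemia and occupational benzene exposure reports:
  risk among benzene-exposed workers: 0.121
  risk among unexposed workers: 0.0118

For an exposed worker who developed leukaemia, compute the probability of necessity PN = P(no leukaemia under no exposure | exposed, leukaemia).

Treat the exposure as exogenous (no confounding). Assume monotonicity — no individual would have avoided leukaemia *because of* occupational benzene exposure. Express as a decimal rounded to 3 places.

Let p₁ = 0.121, p₀ = 0.0118.
Under exogeneity and monotonicity, PN = (p₁ − p₀) / p₁.
PN = (0.121 − 0.0118) / 0.121 = 0.1092 / 0.121 ≈ 0.9025

PN ≈ 0.902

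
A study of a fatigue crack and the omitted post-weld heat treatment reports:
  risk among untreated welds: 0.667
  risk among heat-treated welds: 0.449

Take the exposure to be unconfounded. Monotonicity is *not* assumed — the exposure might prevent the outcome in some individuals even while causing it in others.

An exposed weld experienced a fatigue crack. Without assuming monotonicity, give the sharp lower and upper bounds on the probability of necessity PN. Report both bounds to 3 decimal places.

Let p₁ = 0.667, p₀ = 0.449.
Under exogeneity alone the bounds on PN are max{0,(p₁−p₀)/p₁} ≤ PN ≤ min{1,(1−p₀)/p₁}.
  lower = (p₁ − p₀)/p₁ = 0.218 / 0.667 ≈ 0.3268
  upper = min{1, (1 − p₀)/p₁} = 0.551 / 0.667 ≈ 0.8261

0.327 ≤ PN ≤ 0.826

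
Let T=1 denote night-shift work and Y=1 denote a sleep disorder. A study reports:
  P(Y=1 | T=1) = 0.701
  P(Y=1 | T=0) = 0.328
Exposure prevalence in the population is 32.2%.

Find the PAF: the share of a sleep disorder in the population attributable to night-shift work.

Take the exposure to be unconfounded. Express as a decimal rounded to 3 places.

Let p₁ = 0.701, p₀ = 0.328.
Overall risk P(Y=1) = π·p₁ + (1−π)·p₀ = 0.322×0.701 + 0.678×0.328 = 0.44811.
Under exogeneity, PAF = [P(Y=1) − p₀] / P(Y=1).
PAF = (0.44811 − 0.328) / 0.44811 ≈ 0.2680

PAF ≈ 0.268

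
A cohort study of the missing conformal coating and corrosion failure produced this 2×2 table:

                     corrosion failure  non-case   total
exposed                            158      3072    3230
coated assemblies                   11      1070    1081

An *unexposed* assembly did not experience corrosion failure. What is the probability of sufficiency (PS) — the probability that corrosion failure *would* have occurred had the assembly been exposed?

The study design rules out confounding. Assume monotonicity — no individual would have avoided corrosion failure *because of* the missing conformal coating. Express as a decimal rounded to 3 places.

PS ≈ 0.039

p₁ = P(outcome | exposed) = 158/3230 = 0.048916
p₀ = P(outcome | unexposed) = 11/1081 = 0.010176
Under exogeneity and monotonicity, PS = (p₁ − p₀) / (1 − p₀).
PS = (0.048916 − 0.010176) / (1 − 0.010176) = 0.038741 / 0.98982 ≈ 0.0391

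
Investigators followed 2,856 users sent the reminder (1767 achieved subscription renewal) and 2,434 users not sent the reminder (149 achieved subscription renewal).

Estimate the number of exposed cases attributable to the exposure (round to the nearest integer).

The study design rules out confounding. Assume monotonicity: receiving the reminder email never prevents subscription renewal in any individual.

p₁ = P(outcome | exposed) = 1767/2856 = 0.6187
p₀ = P(outcome | unexposed) = 149/2434 = 0.061216
PN = (p₁ − p₀)/p₁ = (0.6187 − 0.061216) / 0.6187 ≈ 0.90106.
Attributable cases ≈ PN × (exposed cases) = 0.90106 × 1767 ≈ 1592.17.

about 1592 cases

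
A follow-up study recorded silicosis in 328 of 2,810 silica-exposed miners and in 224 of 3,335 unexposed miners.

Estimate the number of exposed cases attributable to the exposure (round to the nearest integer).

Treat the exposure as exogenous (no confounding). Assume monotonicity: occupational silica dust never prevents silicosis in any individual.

p₁ = P(outcome | exposed) = 328/2810 = 0.11673
p₀ = P(outcome | unexposed) = 224/3335 = 0.067166
PN = (p₁ − p₀)/p₁ = (0.11673 − 0.067166) / 0.11673 ≈ 0.42458.
Attributable cases ≈ PN × (exposed cases) = 0.42458 × 328 ≈ 139.26.

about 139 cases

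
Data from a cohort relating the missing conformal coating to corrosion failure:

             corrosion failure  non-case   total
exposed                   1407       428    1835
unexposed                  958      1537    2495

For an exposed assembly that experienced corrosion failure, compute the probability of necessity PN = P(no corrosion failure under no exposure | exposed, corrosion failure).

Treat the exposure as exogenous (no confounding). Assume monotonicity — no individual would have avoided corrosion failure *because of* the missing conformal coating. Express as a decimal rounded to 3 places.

p₁ = P(outcome | exposed) = 1407/1835 = 0.76676
p₀ = P(outcome | unexposed) = 958/2495 = 0.38397
Under exogeneity and monotonicity, PN = (p₁ − p₀)/p₁.
PN = (0.76676 − 0.38397) / 0.76676 ≈ 0.4992

PN ≈ 0.499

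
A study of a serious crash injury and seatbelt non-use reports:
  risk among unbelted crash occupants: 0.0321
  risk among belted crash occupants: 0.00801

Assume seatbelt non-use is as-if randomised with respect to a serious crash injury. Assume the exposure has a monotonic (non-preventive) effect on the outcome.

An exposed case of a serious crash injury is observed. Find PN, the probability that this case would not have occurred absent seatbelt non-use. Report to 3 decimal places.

PN ≈ 0.750

Let p₁ = 0.0321, p₀ = 0.00801.
Under exogeneity and monotonicity, PN = (p₁ − p₀) / p₁.
PN = (0.0321 − 0.00801) / 0.0321 = 0.02409 / 0.0321 ≈ 0.7505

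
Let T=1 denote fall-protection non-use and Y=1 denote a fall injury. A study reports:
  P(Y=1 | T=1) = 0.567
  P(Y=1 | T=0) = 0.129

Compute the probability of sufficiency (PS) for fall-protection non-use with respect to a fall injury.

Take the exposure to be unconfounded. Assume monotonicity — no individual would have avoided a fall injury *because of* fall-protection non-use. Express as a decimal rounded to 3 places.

PS ≈ 0.503

Let p₁ = 0.567, p₀ = 0.129.
Under exogeneity and monotonicity, PS = (p₁ − p₀) / (1 − p₀).
PS = (0.567 − 0.129) / (1 − 0.129) = 0.438 / 0.871 ≈ 0.5029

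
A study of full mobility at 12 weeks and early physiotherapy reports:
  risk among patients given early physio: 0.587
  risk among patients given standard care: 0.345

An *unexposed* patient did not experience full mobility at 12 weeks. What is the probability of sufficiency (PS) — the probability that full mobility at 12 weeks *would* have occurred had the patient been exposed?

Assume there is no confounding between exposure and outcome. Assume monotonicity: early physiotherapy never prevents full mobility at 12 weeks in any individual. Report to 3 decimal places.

Let p₁ = 0.587, p₀ = 0.345.
Under exogeneity and monotonicity, PS = (p₁ − p₀) / (1 − p₀).
PS = (0.587 − 0.345) / (1 − 0.345) = 0.242 / 0.655 ≈ 0.3695

PS ≈ 0.369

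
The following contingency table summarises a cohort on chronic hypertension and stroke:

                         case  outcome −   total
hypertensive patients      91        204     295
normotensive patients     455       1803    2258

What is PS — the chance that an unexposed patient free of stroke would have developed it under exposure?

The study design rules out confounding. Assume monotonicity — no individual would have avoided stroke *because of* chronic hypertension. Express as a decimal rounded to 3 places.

p₁ = P(outcome | exposed) = 91/295 = 0.30847
p₀ = P(outcome | unexposed) = 455/2258 = 0.20151
Under exogeneity and monotonicity, PS = (p₁ − p₀)/(1 − p₀).
PS = (0.30847 − 0.20151) / 0.79849 ≈ 0.1340

PS ≈ 0.134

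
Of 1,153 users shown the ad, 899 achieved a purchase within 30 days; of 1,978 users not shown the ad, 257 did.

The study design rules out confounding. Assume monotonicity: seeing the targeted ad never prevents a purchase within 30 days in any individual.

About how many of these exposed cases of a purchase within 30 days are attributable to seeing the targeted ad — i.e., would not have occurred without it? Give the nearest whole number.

p₁ = P(outcome | exposed) = 899/1153 = 0.77971
p₀ = P(outcome | unexposed) = 257/1978 = 0.12993
PN = (p₁ − p₀)/p₁ = (0.77971 − 0.12993) / 0.77971 ≈ 0.83336.
Attributable cases ≈ PN × (exposed cases) = 0.83336 × 899 ≈ 749.19.

about 749 cases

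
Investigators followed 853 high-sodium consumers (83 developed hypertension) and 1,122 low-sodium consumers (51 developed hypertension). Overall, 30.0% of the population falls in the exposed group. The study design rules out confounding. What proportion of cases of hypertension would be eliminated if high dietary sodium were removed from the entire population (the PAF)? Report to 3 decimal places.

p₁ = P(outcome | exposed) = 83/853 = 0.097304
p₀ = P(outcome | unexposed) = 51/1122 = 0.045455
Overall risk P(Y=1) = π·p₁ + (1−π)·p₀ = 0.3×0.097304 + 0.7×0.045455 = 0.061009.
Under exogeneity, PAF = [P(Y=1) − p₀] / P(Y=1).
PAF = (0.061009 − 0.045455) / 0.061009 ≈ 0.2550

PAF ≈ 0.255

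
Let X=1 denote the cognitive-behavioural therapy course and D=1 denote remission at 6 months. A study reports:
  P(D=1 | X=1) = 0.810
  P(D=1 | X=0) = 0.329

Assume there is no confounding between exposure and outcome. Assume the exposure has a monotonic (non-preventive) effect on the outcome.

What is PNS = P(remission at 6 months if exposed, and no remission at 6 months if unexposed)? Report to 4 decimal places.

Let p₁ = 0.81, p₀ = 0.329.
Under exogeneity and monotonicity, PNS = p₁ − p₀.
PNS = 0.81 − 0.329 = 0.481

PNS ≈ 0.4810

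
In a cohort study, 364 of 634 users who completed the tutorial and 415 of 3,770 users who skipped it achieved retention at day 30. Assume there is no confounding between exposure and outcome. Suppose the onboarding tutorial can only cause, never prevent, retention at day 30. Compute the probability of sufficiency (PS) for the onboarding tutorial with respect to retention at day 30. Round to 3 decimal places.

p₁ = P(outcome | exposed) = 364/634 = 0.57413
p₀ = P(outcome | unexposed) = 415/3770 = 0.11008
Under exogeneity and monotonicity, PS = (p₁ − p₀) / (1 − p₀).
PS = (0.57413 − 0.11008) / (1 − 0.11008) = 0.46405 / 0.88992 ≈ 0.5215

PS ≈ 0.521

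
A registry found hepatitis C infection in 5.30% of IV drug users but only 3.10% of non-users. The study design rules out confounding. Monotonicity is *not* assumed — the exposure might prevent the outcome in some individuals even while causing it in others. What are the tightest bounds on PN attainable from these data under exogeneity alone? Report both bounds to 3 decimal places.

0.415 ≤ PN ≤ 1.000

p₁ = 0.053, p₀ = 0.031.
Under exogeneity alone the bounds on PN are max{0,(p₁−p₀)/p₁} ≤ PN ≤ min{1,(1−p₀)/p₁}.
  lower = (p₁ − p₀)/p₁ = 0.022 / 0.053 ≈ 0.4151
  upper = min{1, (1 − p₀)/p₁} = 0.969 / 0.053 ≈ 18.2830 → capped at 1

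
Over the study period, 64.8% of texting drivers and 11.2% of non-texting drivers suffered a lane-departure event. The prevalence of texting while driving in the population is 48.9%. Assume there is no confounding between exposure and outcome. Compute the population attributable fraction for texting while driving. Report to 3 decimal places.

p₁ = 0.648, p₀ = 0.112.
Overall risk P(Y=1) = π·p₁ + (1−π)·p₀ = 0.489×0.648 + 0.511×0.112 = 0.3741.
Under exogeneity, PAF = [P(Y=1) − p₀] / P(Y=1).
PAF = (0.3741 − 0.112) / 0.3741 ≈ 0.7006

PAF ≈ 0.701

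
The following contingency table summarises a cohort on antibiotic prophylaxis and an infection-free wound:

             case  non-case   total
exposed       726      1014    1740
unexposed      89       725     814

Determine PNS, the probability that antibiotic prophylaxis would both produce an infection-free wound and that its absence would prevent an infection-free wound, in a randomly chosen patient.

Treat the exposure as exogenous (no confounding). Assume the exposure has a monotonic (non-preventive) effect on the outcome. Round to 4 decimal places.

p₁ = P(outcome | exposed) = 726/1740 = 0.41724
p₀ = P(outcome | unexposed) = 89/814 = 0.10934
Under exogeneity and monotonicity, PNS = p₁ − p₀.
PNS = 0.41724 − 0.10934 = 0.3079

PNS ≈ 0.3079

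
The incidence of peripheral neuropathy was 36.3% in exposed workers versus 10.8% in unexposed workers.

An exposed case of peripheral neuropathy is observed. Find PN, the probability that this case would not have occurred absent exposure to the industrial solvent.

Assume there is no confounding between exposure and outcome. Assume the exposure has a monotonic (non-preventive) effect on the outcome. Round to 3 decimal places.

p₁ = 0.363, p₀ = 0.108.
Under exogeneity and monotonicity, PN = (p₁ − p₀) / p₁.
PN = (0.363 − 0.108) / 0.363 = 0.255 / 0.363 ≈ 0.7025

PN ≈ 0.702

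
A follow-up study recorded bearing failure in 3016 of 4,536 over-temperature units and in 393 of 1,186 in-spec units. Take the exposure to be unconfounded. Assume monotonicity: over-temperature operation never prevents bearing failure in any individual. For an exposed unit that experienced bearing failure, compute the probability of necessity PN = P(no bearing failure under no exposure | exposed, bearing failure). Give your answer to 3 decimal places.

p₁ = P(outcome | exposed) = 3016/4536 = 0.6649
p₀ = P(outcome | unexposed) = 393/1186 = 0.33137
Under exogeneity and monotonicity, PN = (p₁ − p₀) / p₁.
PN = (0.6649 − 0.33137) / 0.6649 = 0.33354 / 0.6649 ≈ 0.5016

PN ≈ 0.502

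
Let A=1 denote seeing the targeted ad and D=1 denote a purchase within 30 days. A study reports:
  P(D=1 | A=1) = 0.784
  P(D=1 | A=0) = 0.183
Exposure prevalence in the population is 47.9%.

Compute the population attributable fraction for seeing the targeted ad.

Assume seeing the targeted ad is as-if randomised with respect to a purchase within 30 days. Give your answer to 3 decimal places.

Let p₁ = 0.784, p₀ = 0.183.
Overall risk P(Y=1) = π·p₁ + (1−π)·p₀ = 0.479×0.784 + 0.521×0.183 = 0.47088.
Under exogeneity, PAF = [P(Y=1) − p₀] / P(Y=1).
PAF = (0.47088 − 0.183) / 0.47088 ≈ 0.6114

PAF ≈ 0.611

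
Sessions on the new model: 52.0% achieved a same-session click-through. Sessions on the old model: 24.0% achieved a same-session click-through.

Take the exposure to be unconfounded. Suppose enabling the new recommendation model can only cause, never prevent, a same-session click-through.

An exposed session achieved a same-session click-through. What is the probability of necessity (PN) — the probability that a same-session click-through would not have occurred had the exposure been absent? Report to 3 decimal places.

p₁ = 0.52, p₀ = 0.24.
Under exogeneity and monotonicity, PN = (p₁ − p₀) / p₁.
PN = (0.52 − 0.24) / 0.52 = 0.28 / 0.52 ≈ 0.5385

PN ≈ 0.538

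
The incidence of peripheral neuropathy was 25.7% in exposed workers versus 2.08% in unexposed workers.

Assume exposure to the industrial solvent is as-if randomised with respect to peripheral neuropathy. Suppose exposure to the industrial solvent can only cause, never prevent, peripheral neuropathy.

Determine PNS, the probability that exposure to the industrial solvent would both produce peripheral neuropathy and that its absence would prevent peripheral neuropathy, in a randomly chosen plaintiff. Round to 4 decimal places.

p₁ = 0.257, p₀ = 0.0208.
Under exogeneity and monotonicity, PNS = p₁ − p₀.
PNS = 0.257 − 0.0208 = 0.2362

PNS ≈ 0.2362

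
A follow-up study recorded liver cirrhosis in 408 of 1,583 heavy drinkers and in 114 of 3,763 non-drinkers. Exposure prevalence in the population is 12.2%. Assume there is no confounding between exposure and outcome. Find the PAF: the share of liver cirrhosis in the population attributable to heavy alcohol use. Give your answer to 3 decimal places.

PAF ≈ 0.478

p₁ = P(outcome | exposed) = 408/1583 = 0.25774
p₀ = P(outcome | unexposed) = 114/3763 = 0.030295
Overall risk P(Y=1) = π·p₁ + (1−π)·p₀ = 0.122×0.25774 + 0.878×0.030295 = 0.058043.
Under exogeneity, PAF = [P(Y=1) − p₀] / P(Y=1).
PAF = (0.058043 − 0.030295) / 0.058043 ≈ 0.4781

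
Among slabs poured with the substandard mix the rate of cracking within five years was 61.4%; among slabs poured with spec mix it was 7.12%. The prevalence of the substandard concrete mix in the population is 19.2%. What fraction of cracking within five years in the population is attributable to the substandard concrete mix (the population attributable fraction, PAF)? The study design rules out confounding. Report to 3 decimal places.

p₁ = 0.614, p₀ = 0.0712.
Overall risk P(Y=1) = π·p₁ + (1−π)·p₀ = 0.192×0.614 + 0.808×0.0712 = 0.17542.
Under exogeneity, PAF = [P(Y=1) − p₀] / P(Y=1).
PAF = (0.17542 − 0.0712) / 0.17542 ≈ 0.5941

PAF ≈ 0.594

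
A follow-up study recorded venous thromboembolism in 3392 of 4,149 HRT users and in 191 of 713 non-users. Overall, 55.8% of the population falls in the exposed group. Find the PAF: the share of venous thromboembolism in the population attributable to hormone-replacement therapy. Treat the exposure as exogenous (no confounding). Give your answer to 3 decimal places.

PAF ≈ 0.534

p₁ = P(outcome | exposed) = 3392/4149 = 0.81755
p₀ = P(outcome | unexposed) = 191/713 = 0.26788
Overall risk P(Y=1) = π·p₁ + (1−π)·p₀ = 0.558×0.81755 + 0.442×0.26788 = 0.57459.
Under exogeneity, PAF = [P(Y=1) − p₀] / P(Y=1).
PAF = (0.57459 − 0.26788) / 0.57459 ≈ 0.5338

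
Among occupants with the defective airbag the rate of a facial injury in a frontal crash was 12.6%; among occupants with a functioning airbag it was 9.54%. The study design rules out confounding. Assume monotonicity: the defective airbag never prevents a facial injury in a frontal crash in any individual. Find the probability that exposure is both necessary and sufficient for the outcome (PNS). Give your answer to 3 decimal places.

p₁ = 0.126, p₀ = 0.0954.
Under exogeneity and monotonicity, PNS = p₁ − p₀.
PNS = 0.126 − 0.0954 = 0.0306

PNS ≈ 0.031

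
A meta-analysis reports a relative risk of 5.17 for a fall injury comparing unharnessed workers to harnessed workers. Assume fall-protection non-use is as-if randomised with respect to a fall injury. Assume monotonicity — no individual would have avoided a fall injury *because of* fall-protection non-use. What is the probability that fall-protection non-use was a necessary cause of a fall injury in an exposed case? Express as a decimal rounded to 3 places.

Under exogeneity and monotonicity, PN = (RR − 1) / RR = 1 − 1/RR.
PN = (5.17 − 1) / 5.17 = 4.17 / 5.17 ≈ 0.8066

PN ≈ 0.807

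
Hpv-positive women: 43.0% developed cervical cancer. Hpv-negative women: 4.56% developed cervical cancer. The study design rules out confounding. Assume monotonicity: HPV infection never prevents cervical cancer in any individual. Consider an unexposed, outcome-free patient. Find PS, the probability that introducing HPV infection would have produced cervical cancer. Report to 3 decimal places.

PS ≈ 0.403

p₁ = 0.43, p₀ = 0.0456.
Under exogeneity and monotonicity, PS = (p₁ − p₀) / (1 − p₀).
PS = (0.43 − 0.0456) / (1 − 0.0456) = 0.3844 / 0.9544 ≈ 0.4028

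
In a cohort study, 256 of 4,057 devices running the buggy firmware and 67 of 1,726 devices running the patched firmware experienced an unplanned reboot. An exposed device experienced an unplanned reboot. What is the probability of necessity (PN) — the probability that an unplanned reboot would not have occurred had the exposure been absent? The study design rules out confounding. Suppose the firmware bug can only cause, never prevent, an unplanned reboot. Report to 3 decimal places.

PN ≈ 0.385

p₁ = P(outcome | exposed) = 256/4057 = 0.063101
p₀ = P(outcome | unexposed) = 67/1726 = 0.038818
Under exogeneity and monotonicity, PN = (p₁ − p₀) / p₁.
PN = (0.063101 − 0.038818) / 0.063101 = 0.024283 / 0.063101 ≈ 0.3848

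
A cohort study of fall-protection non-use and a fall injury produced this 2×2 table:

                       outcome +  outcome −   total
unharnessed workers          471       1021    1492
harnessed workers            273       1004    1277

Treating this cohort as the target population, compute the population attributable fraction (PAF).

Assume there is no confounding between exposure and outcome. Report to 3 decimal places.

p₁ = P(outcome | exposed) = 471/1492 = 0.31568
p₀ = P(outcome | unexposed) = 273/1277 = 0.21378
Exposure prevalence π = 1492/2769 = 0.53882; overall risk P(Y=1) = 0.26869.
Under exogeneity, PAF = [P(Y=1) − p₀]/P(Y=1).
PAF = (0.26869 − 0.21378) / 0.26869 ≈ 0.2044

PAF ≈ 0.204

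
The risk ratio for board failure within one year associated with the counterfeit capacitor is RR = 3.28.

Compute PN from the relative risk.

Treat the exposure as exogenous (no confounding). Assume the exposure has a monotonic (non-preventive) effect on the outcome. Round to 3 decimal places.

Under exogeneity and monotonicity, PN = (RR − 1) / RR = 1 − 1/RR.
PN = (3.28 − 1) / 3.28 = 2.28 / 3.28 ≈ 0.6951

PN ≈ 0.695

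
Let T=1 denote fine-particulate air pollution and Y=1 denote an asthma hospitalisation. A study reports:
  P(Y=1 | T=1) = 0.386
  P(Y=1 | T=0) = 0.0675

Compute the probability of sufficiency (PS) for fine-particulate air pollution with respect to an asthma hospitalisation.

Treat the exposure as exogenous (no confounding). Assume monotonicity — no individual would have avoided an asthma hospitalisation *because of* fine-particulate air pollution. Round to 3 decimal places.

Let p₁ = 0.386, p₀ = 0.0675.
Under exogeneity and monotonicity, PS = (p₁ − p₀) / (1 − p₀).
PS = (0.386 − 0.0675) / (1 − 0.0675) = 0.3185 / 0.9325 ≈ 0.3416

PS ≈ 0.342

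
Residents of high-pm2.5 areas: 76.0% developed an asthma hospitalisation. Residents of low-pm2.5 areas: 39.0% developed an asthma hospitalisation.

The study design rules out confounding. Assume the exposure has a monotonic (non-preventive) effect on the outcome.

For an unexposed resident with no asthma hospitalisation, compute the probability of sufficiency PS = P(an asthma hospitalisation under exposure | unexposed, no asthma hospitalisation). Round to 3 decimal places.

p₁ = 0.76, p₀ = 0.39.
Under exogeneity and monotonicity, PS = (p₁ − p₀) / (1 − p₀).
PS = (0.76 − 0.39) / (1 − 0.39) = 0.37 / 0.61 ≈ 0.6066

PS ≈ 0.607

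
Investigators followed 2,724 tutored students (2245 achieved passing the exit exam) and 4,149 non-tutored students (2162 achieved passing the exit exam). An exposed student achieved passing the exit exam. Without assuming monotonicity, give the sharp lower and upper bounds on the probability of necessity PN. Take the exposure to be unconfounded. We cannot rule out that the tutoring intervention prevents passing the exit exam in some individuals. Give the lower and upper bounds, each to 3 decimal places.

p₁ = P(outcome | exposed) = 2245/2724 = 0.82416
p₀ = P(outcome | unexposed) = 2162/4149 = 0.52109
Under exogeneity alone the bounds on PN are max{0,(p₁−p₀)/p₁} ≤ PN ≤ min{1,(1−p₀)/p₁}.
  lower = (p₁ − p₀)/p₁ = 0.30307 / 0.82416 ≈ 0.3677
  upper = min{1, (1 − p₀)/p₁} = 0.47891 / 0.82416 ≈ 0.5811

0.368 ≤ PN ≤ 0.581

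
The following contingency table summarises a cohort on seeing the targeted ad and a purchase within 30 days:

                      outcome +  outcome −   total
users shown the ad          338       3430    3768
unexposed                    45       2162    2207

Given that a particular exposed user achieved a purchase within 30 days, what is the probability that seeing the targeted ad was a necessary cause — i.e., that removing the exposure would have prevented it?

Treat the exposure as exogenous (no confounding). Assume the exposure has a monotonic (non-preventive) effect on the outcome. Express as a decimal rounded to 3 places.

p₁ = P(outcome | exposed) = 338/3768 = 0.089703
p₀ = P(outcome | unexposed) = 45/2207 = 0.02039
Under exogeneity and monotonicity, PN = (p₁ − p₀)/p₁.
PN = (0.089703 − 0.02039) / 0.089703 ≈ 0.7727

PN ≈ 0.773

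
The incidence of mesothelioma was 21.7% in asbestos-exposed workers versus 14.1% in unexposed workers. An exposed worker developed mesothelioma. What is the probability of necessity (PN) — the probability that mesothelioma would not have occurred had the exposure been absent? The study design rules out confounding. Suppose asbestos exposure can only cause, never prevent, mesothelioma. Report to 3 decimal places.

p₁ = 0.217, p₀ = 0.141.
Under exogeneity and monotonicity, PN = (p₁ − p₀) / p₁.
PN = (0.217 − 0.141) / 0.217 = 0.076 / 0.217 ≈ 0.3502

PN ≈ 0.350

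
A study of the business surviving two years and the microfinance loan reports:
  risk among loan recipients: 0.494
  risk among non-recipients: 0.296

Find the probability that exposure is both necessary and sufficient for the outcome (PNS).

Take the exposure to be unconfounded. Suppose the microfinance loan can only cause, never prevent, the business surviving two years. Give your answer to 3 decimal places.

PNS ≈ 0.198

Let p₁ = 0.494, p₀ = 0.296.
Under exogeneity and monotonicity, PNS = p₁ − p₀.
PNS = 0.494 − 0.296 = 0.198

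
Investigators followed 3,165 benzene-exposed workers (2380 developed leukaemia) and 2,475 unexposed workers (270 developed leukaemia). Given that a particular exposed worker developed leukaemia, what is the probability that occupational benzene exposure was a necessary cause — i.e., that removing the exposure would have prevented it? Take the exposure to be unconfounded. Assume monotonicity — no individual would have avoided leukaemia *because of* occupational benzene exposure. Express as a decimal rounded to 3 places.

p₁ = P(outcome | exposed) = 2380/3165 = 0.75197
p₀ = P(outcome | unexposed) = 270/2475 = 0.10909
Under exogeneity and monotonicity, PN = (p₁ − p₀) / p₁.
PN = (0.75197 − 0.10909) / 0.75197 = 0.64288 / 0.75197 ≈ 0.8549

PN ≈ 0.855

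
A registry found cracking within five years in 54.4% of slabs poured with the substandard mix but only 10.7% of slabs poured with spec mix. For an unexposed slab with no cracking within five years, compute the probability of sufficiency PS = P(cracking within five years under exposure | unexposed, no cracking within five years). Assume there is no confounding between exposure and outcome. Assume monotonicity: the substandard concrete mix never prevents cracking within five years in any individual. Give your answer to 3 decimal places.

p₁ = 0.544, p₀ = 0.107.
Under exogeneity and monotonicity, PS = (p₁ − p₀) / (1 − p₀).
PS = (0.544 − 0.107) / (1 − 0.107) = 0.437 / 0.893 ≈ 0.4894

PS ≈ 0.489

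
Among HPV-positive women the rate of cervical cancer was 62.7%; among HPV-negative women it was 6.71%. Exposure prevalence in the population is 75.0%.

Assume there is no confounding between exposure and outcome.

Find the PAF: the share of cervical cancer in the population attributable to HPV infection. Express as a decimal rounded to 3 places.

PAF ≈ 0.862

p₁ = 0.627, p₀ = 0.0671.
Overall risk P(Y=1) = π·p₁ + (1−π)·p₀ = 0.75×0.627 + 0.25×0.0671 = 0.48702.
Under exogeneity, PAF = [P(Y=1) − p₀] / P(Y=1).
PAF = (0.48702 − 0.0671) / 0.48702 ≈ 0.8622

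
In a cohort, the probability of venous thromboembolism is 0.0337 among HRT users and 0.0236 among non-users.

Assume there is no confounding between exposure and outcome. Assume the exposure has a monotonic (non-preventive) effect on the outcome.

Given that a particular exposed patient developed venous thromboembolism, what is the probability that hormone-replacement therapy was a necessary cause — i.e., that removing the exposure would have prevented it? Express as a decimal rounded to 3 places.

PN ≈ 0.300

Let p₁ = 0.0337, p₀ = 0.0236.
Under exogeneity and monotonicity, PN = (p₁ − p₀) / p₁.
PN = (0.0337 − 0.0236) / 0.0337 = 0.0101 / 0.0337 ≈ 0.2997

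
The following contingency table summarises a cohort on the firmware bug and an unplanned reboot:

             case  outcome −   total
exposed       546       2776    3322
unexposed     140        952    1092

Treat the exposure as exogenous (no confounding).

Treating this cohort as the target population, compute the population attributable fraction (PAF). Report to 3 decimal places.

p₁ = P(outcome | exposed) = 546/3322 = 0.16436
p₀ = P(outcome | unexposed) = 140/1092 = 0.12821
Exposure prevalence π = 3322/4414 = 0.75261; overall risk P(Y=1) = 0.15541.
Under exogeneity, PAF = [P(Y=1) − p₀]/P(Y=1).
PAF = (0.15541 − 0.12821) / 0.15541 ≈ 0.1751

PAF ≈ 0.175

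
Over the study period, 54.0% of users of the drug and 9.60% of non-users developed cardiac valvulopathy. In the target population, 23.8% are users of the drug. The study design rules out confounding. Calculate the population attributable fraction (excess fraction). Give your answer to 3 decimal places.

PAF ≈ 0.524

p₁ = 0.54, p₀ = 0.096.
Overall risk P(Y=1) = π·p₁ + (1−π)·p₀ = 0.238×0.54 + 0.762×0.096 = 0.20167.
Under exogeneity, PAF = [P(Y=1) − p₀] / P(Y=1).
PAF = (0.20167 − 0.096) / 0.20167 ≈ 0.5240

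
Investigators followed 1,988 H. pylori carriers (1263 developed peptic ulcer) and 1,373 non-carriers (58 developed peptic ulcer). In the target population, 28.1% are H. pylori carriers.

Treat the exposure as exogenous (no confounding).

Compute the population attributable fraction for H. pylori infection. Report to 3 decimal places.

p₁ = P(outcome | exposed) = 1263/1988 = 0.63531
p₀ = P(outcome | unexposed) = 58/1373 = 0.042243
Overall risk P(Y=1) = π·p₁ + (1−π)·p₀ = 0.281×0.63531 + 0.719×0.042243 = 0.2089.
Under exogeneity, PAF = [P(Y=1) − p₀] / P(Y=1).
PAF = (0.2089 − 0.042243) / 0.2089 ≈ 0.7978

PAF ≈ 0.798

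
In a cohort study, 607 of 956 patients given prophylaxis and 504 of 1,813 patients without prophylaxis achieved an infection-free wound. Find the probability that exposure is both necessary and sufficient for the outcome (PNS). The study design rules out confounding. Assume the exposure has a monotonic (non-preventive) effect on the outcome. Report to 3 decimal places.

PNS ≈ 0.357

p₁ = P(outcome | exposed) = 607/956 = 0.63494
p₀ = P(outcome | unexposed) = 504/1813 = 0.27799
Under exogeneity and monotonicity, PNS = p₁ − p₀.
PNS = 0.63494 − 0.27799 = 0.35694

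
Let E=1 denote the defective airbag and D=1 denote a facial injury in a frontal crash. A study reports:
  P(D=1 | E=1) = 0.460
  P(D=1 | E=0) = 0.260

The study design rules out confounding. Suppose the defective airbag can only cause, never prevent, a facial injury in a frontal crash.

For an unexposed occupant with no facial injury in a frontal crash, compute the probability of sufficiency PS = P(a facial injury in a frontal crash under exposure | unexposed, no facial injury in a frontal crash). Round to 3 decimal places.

Let p₁ = 0.46, p₀ = 0.26.
Under exogeneity and monotonicity, PS = (p₁ − p₀) / (1 − p₀).
PS = (0.46 − 0.26) / (1 − 0.26) = 0.2 / 0.74 ≈ 0.2703

PS ≈ 0.270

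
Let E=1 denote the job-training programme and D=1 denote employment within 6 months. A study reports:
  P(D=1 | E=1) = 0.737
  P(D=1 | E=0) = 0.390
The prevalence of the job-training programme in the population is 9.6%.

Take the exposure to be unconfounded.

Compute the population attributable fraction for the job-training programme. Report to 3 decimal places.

Let p₁ = 0.737, p₀ = 0.39.
Overall risk P(Y=1) = π·p₁ + (1−π)·p₀ = 0.096×0.737 + 0.904×0.39 = 0.42331.
Under exogeneity, PAF = [P(Y=1) − p₀] / P(Y=1).
PAF = (0.42331 − 0.39) / 0.42331 ≈ 0.0787

PAF ≈ 0.079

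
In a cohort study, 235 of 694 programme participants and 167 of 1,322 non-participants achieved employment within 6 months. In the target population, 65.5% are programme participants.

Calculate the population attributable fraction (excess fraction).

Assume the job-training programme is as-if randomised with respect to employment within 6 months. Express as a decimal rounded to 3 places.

p₁ = P(outcome | exposed) = 235/694 = 0.33862
p₀ = P(outcome | unexposed) = 167/1322 = 0.12632
Overall risk P(Y=1) = π·p₁ + (1−π)·p₀ = 0.655×0.33862 + 0.345×0.12632 = 0.26538.
Under exogeneity, PAF = [P(Y=1) − p₀] / P(Y=1).
PAF = (0.26538 − 0.12632) / 0.26538 ≈ 0.5240

PAF ≈ 0.524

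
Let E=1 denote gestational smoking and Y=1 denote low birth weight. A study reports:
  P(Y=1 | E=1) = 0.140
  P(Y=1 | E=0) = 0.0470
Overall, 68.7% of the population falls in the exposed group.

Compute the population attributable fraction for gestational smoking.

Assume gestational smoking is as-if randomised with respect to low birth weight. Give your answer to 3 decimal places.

PAF ≈ 0.576

Let p₁ = 0.14, p₀ = 0.047.
Overall risk P(Y=1) = π·p₁ + (1−π)·p₀ = 0.687×0.14 + 0.313×0.047 = 0.11089.
Under exogeneity, PAF = [P(Y=1) − p₀] / P(Y=1).
PAF = (0.11089 − 0.047) / 0.11089 ≈ 0.5762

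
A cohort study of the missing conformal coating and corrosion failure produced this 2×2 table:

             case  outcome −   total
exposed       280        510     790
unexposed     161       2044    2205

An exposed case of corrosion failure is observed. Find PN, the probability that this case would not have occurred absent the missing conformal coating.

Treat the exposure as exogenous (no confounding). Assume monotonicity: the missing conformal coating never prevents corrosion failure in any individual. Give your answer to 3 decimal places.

PN ≈ 0.794

p₁ = P(outcome | exposed) = 280/790 = 0.35443
p₀ = P(outcome | unexposed) = 161/2205 = 0.073016
Under exogeneity and monotonicity, PN = (p₁ − p₀)/p₁.
PN = (0.35443 − 0.073016) / 0.35443 ≈ 0.7940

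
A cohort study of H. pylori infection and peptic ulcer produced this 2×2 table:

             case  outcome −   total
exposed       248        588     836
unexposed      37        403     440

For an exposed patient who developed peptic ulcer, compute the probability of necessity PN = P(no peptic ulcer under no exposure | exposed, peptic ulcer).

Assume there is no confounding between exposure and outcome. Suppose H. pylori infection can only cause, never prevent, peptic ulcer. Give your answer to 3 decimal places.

p₁ = P(outcome | exposed) = 248/836 = 0.29665
p₀ = P(outcome | unexposed) = 37/440 = 0.084091
Under exogeneity and monotonicity, PN = (p₁ − p₀)/p₁.
PN = (0.29665 − 0.084091) / 0.29665 ≈ 0.7165

PN ≈ 0.717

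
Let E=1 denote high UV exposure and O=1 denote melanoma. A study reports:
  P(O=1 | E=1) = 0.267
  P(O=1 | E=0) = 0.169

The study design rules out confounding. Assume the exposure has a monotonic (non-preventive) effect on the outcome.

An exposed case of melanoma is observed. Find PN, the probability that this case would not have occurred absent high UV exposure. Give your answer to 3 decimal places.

Let p₁ = 0.267, p₀ = 0.169.
Under exogeneity and monotonicity, PN = (p₁ − p₀) / p₁.
PN = (0.267 − 0.169) / 0.267 = 0.098 / 0.267 ≈ 0.3670

PN ≈ 0.367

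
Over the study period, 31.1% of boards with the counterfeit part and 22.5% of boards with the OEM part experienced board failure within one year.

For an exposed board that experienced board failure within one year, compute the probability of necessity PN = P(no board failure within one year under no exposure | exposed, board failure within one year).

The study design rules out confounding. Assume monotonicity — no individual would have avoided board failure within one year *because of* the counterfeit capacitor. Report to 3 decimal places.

p₁ = 0.311, p₀ = 0.225.
Under exogeneity and monotonicity, PN = (p₁ − p₀) / p₁.
PN = (0.311 − 0.225) / 0.311 = 0.086 / 0.311 ≈ 0.2765

PN ≈ 0.277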